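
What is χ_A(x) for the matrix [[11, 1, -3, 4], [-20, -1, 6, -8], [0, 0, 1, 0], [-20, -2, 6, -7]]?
χ_A(x) = (x - 1)^4

xI - A = [[x - 11, -1, 3, -4], [20, x + 1, -6, 8], [0, 0, x - 1, 0], [20, 2, -6, x + 7]].

Expanding det(xI - A) along the first row:
det(xI - A) = + (x - 11)·det([[x + 1, -6, 8], [0, x - 1, 0], [2, -6, x + 7]]) - (-1)·det([[20, -6, 8], [0, x - 1, 0], [20, -6, x + 7]]) + (3)·det([[20, x + 1, 8], [0, 0, 0], [20, 2, x + 7]]) - (-4)·det([[20, x + 1, -6], [0, 0, x - 1], [20, 2, -6]]).

Evaluating gives χ_A(x) = x^4 - 4x^3 + 6x^2 - 4x + 1 = (x - 1)^4.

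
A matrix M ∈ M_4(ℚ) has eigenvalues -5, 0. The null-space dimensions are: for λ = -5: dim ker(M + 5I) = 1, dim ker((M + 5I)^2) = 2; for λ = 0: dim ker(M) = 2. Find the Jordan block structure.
λ = -5: successive nullity increments [1, 1] count blocks of size ≥ k; block sizes are [2].
λ = 0: successive nullity increments [2] count blocks of size ≥ k; block sizes are [1, 1].

Jordan blocks: (-5, 2), (0, 1), (0, 1)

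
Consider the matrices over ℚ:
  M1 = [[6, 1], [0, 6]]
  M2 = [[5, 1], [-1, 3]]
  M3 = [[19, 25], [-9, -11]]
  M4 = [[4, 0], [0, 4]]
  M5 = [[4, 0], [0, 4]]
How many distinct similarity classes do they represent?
Characteristic polynomials: χ_{M1} = (x - 6)^2, χ_{M2} = (x - 4)^2, χ_{M3} = (x - 4)^2, χ_{M4} = (x - 4)^2, χ_{M5} = (x - 4)^2.

{M1}: invariant factors (x - 6)^2.

{M2, M3}: invariant factors (x - 4)^2.

{M4, M5}: invariant factors x - 4, x - 4.

Matrices are similar if and only if their invariant-factor lists agree; the partition into similarity classes is {M1}, {M2, M3}, {M4, M5}.

3 classes: {M1}, {M2, M3}, {M4, M5}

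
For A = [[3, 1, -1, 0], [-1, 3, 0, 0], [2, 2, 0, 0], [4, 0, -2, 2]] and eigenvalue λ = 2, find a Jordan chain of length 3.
We seek v_1 ∈ ker((A - 2I)^3) \ ker((A - 2I)^2), then set v_{i+1} = (A - 2I) v_i.

One such chain is v_1 = [[0, 0, 1, 1]]^T, v_2 = [[-1, 0, -2, -2]]^T, v_3 = [[1, 1, 2, 0]]^T. Check: (A - 2I) v_3 = [[0, 0, 0, 0]]^T = 0.

v_1 = [[0, 0, 1, 1]]^T, v_2 = [[-1, 0, -2, -2]]^T, v_3 = [[1, 1, 2, 0]]^T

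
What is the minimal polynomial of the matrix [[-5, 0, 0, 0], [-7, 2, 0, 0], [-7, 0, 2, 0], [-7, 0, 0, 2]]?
m_A(x) = (x - 2)(x + 5)

The characteristic polynomial factors as (x - 2)^3(x + 5). The minimal polynomial is ∏(x - λ)^{k_λ} where k_λ is the size of the largest Jordan block at λ.

For λ = -5: rank(A + 5I) = 3, and the largest Jordan block has size 1 (the smallest k with rank((A + 5I)^k) = rank((A + 5I)^(k+1))).
For λ = 2: rank(A - 2I) = 1, and the largest Jordan block has size 1 (the smallest k with rank((A - 2I)^k) = rank((A - 2I)^(k+1))).

So m_A(x) = (x - 2)(x + 5).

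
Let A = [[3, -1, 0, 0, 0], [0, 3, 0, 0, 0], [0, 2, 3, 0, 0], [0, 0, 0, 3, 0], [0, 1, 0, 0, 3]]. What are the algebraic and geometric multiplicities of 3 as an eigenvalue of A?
The characteristic polynomial is (x - 3)^5, so the factor x - 3 appears with exponent 5: the algebraic multiplicity is 5.

rank(A - 3I) = 1, so the eigenspace has dimension 5 - 1 = 4: the geometric multiplicity is 4.

Since 4 < 5, A is not diagonalizable.

algebraic multiplicity 5, geometric multiplicity 4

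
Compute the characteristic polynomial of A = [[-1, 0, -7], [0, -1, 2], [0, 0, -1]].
χ_A(x) = (x + 1)^3

xI - A = [[x + 1, 0, 7], [0, x + 1, -2], [0, 0, x + 1]].

Expanding det(xI - A) along the first row:
det(xI - A) = + (x + 1)·det([[x + 1, -2], [0, x + 1]]) - (0)·det([[0, -2], [0, x + 1]]) + (7)·det([[0, x + 1], [0, 0]]).

Evaluating gives χ_A(x) = x^3 + 3x^2 + 3x + 1 = (x + 1)^3.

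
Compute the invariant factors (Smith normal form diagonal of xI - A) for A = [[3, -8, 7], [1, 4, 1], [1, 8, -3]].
(x - 4)^2(x + 4)

The Jordan structure of A has elementary divisors (x + 4), (x - 4)^2. Arranging the block sizes at each eigenvalue in decreasing order and taking row products gives the invariant factors.

Invariant factors (smallest first, each dividing the next): (x - 4)^2(x + 4).

Check: the last factor (x - 4)^2(x + 4) is the minimal polynomial, and the product (x - 4)^2(x + 4) is the characteristic polynomial.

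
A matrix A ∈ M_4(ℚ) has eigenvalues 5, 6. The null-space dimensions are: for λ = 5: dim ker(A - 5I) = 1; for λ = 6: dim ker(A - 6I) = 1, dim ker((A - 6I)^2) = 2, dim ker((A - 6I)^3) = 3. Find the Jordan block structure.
λ = 5: successive nullity increments [1] count blocks of size ≥ k; block sizes are [1].
λ = 6: successive nullity increments [1, 1, 1] count blocks of size ≥ k; block sizes are [3].

Jordan blocks: (5, 1), (6, 3)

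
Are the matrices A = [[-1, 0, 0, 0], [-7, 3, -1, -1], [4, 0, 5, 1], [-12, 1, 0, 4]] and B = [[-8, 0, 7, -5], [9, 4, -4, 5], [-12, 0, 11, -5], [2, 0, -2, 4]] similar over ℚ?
No.

Both have characteristic polynomial (x - 4)^3(x + 1), but the minimal polynomial of A is (x - 4)^3(x + 1) while the minimal polynomial of B is (x - 4)^2(x + 1). The minimal polynomial is a similarity invariant, so A and B are not similar.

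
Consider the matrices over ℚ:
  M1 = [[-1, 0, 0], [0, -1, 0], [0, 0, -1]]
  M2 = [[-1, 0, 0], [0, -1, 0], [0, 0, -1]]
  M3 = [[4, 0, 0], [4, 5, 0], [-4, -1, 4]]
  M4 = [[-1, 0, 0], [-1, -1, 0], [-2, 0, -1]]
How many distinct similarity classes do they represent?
Characteristic polynomials: χ_{M1} = (x + 1)^3, χ_{M2} = (x + 1)^3, χ_{M3} = (x - 5)(x - 4)^2, χ_{M4} = (x + 1)^3.

{M1, M2}: invariant factors x + 1, x + 1, x + 1.

{M3}: invariant factors x - 4, (x - 5)(x - 4).

{M4}: invariant factors x + 1, (x + 1)^2.

Matrices are similar if and only if their invariant-factor lists agree; the partition into similarity classes is {M1, M2}, {M3}, {M4}.

3 classes: {M1, M2}, {M3}, {M4}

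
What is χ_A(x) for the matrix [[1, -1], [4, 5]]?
χ_A(x) = (x - 3)^2

xI - A = [[x - 1, 1], [-4, x - 5]].

Expanding det(xI - A) along the first row:
det(xI - A) = + (x - 1)·det([[x - 5]]) - (1)·det([[-4]]).

Evaluating gives χ_A(x) = x^2 - 6x + 9 = (x - 3)^2.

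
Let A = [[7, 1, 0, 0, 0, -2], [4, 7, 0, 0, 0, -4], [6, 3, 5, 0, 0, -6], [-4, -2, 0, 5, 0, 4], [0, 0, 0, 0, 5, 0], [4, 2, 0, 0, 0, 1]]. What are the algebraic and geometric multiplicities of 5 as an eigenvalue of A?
The characteristic polynomial is (x - 5)^6, so the factor x - 5 appears with exponent 6: the algebraic multiplicity is 6.

rank(A - 5I) = 1, so the eigenspace has dimension 6 - 1 = 5: the geometric multiplicity is 5.

Since 5 < 6, A is not diagonalizable.

algebraic multiplicity 6, geometric multiplicity 5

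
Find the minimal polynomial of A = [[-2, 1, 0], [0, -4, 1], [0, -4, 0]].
The characteristic polynomial factors as (x + 2)^3. The minimal polynomial is ∏(x - λ)^{k_λ} where k_λ is the size of the largest Jordan block at λ.

For λ = -2: rank(A + 2I) = 2, and the largest Jordan block has size 3 (the smallest k with rank((A + 2I)^k) = rank((A + 2I)^(k+1))).

So m_A(x) = (x + 2)^3.

m_A(x) = (x + 2)^3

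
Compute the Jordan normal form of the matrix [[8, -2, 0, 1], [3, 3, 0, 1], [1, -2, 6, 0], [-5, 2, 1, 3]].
The characteristic polynomial is det(xI - A) = (x - 5)^4, so the eigenvalues are 5 (algebraic multiplicity 4).

For λ = 5: rank(A - 5I) = 2, rank((A - 5I)^2) = 1, rank((A - 5I)^3) = 0. The eigenspace has dimension 4 - 2 = 2, so there are 2 Jordan blocks; the rank sequence gives block sizes [3, 1].

Assembling the blocks gives the Jordan form J above.

J = [[5, 1, 0, 0], [0, 5, 1, 0], [0, 0, 5, 0], [0, 0, 0, 5]]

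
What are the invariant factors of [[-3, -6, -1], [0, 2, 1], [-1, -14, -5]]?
The Jordan structure of A has elementary divisors (x + 2)^3. Arranging the block sizes at each eigenvalue in decreasing order and taking row products gives the invariant factors.

Invariant factors (smallest first, each dividing the next): (x + 2)^3.

Check: the last factor (x + 2)^3 is the minimal polynomial, and the product (x + 2)^3 is the characteristic polynomial.

(x + 2)^3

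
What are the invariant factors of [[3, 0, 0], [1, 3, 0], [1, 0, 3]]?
The Jordan structure of A has elementary divisors (x - 3)^2, (x - 3). Arranging the block sizes at each eigenvalue in decreasing order and taking row products gives the invariant factors.

Invariant factors (smallest first, each dividing the next): x - 3, (x - 3)^2.

Check: the last factor (x - 3)^2 is the minimal polynomial, and the product (x - 3)^3 is the characteristic polynomial.

x - 3, (x - 3)^2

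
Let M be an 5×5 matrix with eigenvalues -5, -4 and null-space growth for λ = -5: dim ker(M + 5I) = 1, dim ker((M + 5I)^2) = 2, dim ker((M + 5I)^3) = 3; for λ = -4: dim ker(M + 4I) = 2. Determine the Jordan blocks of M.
λ = -5: successive nullity increments [1, 1, 1] count blocks of size ≥ k; block sizes are [3].
λ = -4: successive nullity increments [2] count blocks of size ≥ k; block sizes are [1, 1].

Jordan blocks: (-5, 3), (-4, 1), (-4, 1)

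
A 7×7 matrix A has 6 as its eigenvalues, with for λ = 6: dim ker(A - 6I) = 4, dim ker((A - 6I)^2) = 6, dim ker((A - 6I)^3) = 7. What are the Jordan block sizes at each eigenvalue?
λ = 6: successive nullity increments [4, 2, 1] count blocks of size ≥ k; block sizes are [3, 2, 1, 1].

Jordan blocks: (6, 3), (6, 2), (6, 1), (6, 1)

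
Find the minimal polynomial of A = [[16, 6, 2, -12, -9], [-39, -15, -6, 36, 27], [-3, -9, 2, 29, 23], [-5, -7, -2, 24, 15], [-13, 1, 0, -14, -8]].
The characteristic polynomial factors as (x - 6)^3(x - 3)(x + 2). The minimal polynomial is ∏(x - λ)^{k_λ} where k_λ is the size of the largest Jordan block at λ.

For λ = -2: rank(A + 2I) = 4, and the largest Jordan block has size 1 (the smallest k with rank((A + 2I)^k) = rank((A + 2I)^(k+1))).
For λ = 3: rank(A - 3I) = 4, and the largest Jordan block has size 1 (the smallest k with rank((A - 3I)^k) = rank((A - 3I)^(k+1))).
For λ = 6: rank(A - 6I) = 4, and the largest Jordan block has size 3 (the smallest k with rank((A - 6I)^k) = rank((A - 6I)^(k+1))).

So m_A(x) = (x - 6)^3(x - 3)(x + 2).

m_A(x) = (x - 6)^3(x - 3)(x + 2)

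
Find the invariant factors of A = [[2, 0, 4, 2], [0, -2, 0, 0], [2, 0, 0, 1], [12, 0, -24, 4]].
The Jordan structure of A has elementary divisors (x + 2), (x + 2), (x - 4)^2. Arranging the block sizes at each eigenvalue in decreasing order and taking row products gives the invariant factors.

Invariant factors (smallest first, each dividing the next): x + 2, (x - 4)^2(x + 2).

Check: the last factor (x - 4)^2(x + 2) is the minimal polynomial, and the product (x - 4)^2(x + 2)^2 is the characteristic polynomial.

x + 2, (x - 4)^2(x + 2)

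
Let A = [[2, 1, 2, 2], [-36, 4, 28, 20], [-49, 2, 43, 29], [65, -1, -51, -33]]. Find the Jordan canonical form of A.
J = [[4, 1, 0, 0], [0, 4, 0, 0], [0, 0, 4, 1], [0, 0, 0, 4]]

The characteristic polynomial is det(xI - A) = (x - 4)^4, so the eigenvalues are 4 (algebraic multiplicity 4).

For λ = 4: rank(A - 4I) = 2, rank((A - 4I)^2) = 0. The eigenspace has dimension 4 - 2 = 2, so there are 2 Jordan blocks; the rank sequence gives block sizes [2, 2].

Assembling the blocks gives the Jordan form J above.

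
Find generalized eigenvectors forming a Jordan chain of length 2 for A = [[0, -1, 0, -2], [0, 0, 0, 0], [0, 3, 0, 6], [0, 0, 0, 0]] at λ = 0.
v_1 = [[-3, 1, 0, -1]]^T, v_2 = [[1, 0, -3, 0]]^T

We seek v_1 ∈ ker(A^2) \ ker(A), then set v_{i+1} = A v_i.

One such chain is v_1 = [[-3, 1, 0, -1]]^T, v_2 = [[1, 0, -3, 0]]^T. Check: A v_2 = [[0, 0, 0, 0]]^T = 0.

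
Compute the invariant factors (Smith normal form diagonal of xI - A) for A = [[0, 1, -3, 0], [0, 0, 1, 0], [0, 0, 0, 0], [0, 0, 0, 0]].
The Jordan structure of A has elementary divisors x^3, x. Arranging the block sizes at each eigenvalue in decreasing order and taking row products gives the invariant factors.

Invariant factors (smallest first, each dividing the next): x, x^3.

Check: the last factor x^3 is the minimal polynomial, and the product x^4 is the characteristic polynomial.

x, x^3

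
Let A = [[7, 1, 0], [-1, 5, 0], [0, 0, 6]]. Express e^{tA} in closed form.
A has Jordan form J = [[6, 1, 0], [0, 6, 0], [0, 0, 6]] with A = PJP^{-1}, so e^{tA} = P e^{tJ} P^{-1}.

For a Jordan block J_k(λ), e^{tJ_k(λ)} = e^{λt} · (I + tN + t^2 N^2/2! + ... + t^{k-1} N^{k-1}/(k-1)!) where N is the nilpotent superdiagonal part.

Assembling the blocks and conjugating back gives the entries of e^{tA} as shown above.

e^{tA} = [[(t + 1)*e^{6*t}, t*e^{6*t}, 0], [-t*e^{6*t}, (1 - t)*e^{6*t}, 0], [0, 0, e^{6*t}]]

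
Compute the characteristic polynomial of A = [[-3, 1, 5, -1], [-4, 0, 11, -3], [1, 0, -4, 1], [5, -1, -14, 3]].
xI - A = [[x + 3, -1, -5, 1], [4, x, -11, 3], [-1, 0, x + 4, -1], [-5, 1, 14, x - 3]].

Expanding det(xI - A) along the first row:
det(xI - A) = + (x + 3)·det([[x, -11, 3], [0, x + 4, -1], [1, 14, x - 3]]) - (-1)·det([[4, -11, 3], [-1, x + 4, -1], [-5, 14, x - 3]]) + (-5)·det([[4, x, 3], [-1, 0, -1], [-5, 1, x - 3]]) - (1)·det([[4, x, -11], [-1, 0, x + 4], [-5, 1, 14]]).

Evaluating gives χ_A(x) = x^4 + 4x^3 + 6x^2 + 4x + 1 = (x + 1)^4.

χ_A(x) = (x + 1)^4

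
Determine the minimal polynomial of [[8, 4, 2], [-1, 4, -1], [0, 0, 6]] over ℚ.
m_A(x) = (x - 6)^2

The characteristic polynomial factors as (x - 6)^3. The minimal polynomial is ∏(x - λ)^{k_λ} where k_λ is the size of the largest Jordan block at λ.

For λ = 6: rank(A - 6I) = 1, and the largest Jordan block has size 2 (the smallest k with rank((A - 6I)^k) = rank((A - 6I)^(k+1))).

So m_A(x) = (x - 6)^2.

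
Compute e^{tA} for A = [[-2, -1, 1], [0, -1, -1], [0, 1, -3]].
e^{tA} = [[e^{-2*t}, -t*e^{-2*t}, t*e^{-2*t}], [0, (t + 1)*e^{-2*t}, -t*e^{-2*t}], [0, t*e^{-2*t}, (1 - t)*e^{-2*t}]]

A has Jordan form J = [[-2, 1, 0], [0, -2, 0], [0, 0, -2]] with A = PJP^{-1}, so e^{tA} = P e^{tJ} P^{-1}.

For a Jordan block J_k(λ), e^{tJ_k(λ)} = e^{λt} · (I + tN + t^2 N^2/2! + ... + t^{k-1} N^{k-1}/(k-1)!) where N is the nilpotent superdiagonal part.

Assembling the blocks and conjugating back gives the entries of e^{tA} as shown above.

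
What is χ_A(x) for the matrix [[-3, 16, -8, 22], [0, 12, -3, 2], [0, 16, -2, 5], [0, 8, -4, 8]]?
χ_A(x) = (x - 6)^3(x + 3)

xI - A = [[x + 3, -16, 8, -22], [0, x - 12, 3, -2], [0, -16, x + 2, -5], [0, -8, 4, x - 8]].

Expanding det(xI - A) along the first row:
det(xI - A) = + (x + 3)·det([[x - 12, 3, -2], [-16, x + 2, -5], [-8, 4, x - 8]]) - (-16)·det([[0, 3, -2], [0, x + 2, -5], [0, 4, x - 8]]) + (8)·det([[0, x - 12, -2], [0, -16, -5], [0, -8, x - 8]]) - (-22)·det([[0, x - 12, 3], [0, -16, x + 2], [0, -8, 4]]).

Evaluating gives χ_A(x) = x^4 - 15x^3 + 54x^2 + 108x - 648 = (x - 6)^3(x + 3).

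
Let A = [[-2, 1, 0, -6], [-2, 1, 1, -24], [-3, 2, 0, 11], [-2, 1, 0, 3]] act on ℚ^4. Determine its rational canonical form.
The invariant factors of A (the non-unit diagonal entries of the Smith normal form of xI - A over ℚ[x]) are (x^2 - x + 3)^2, each dividing the next. The characteristic polynomial is their product, (x^2 - x + 3)^2.

The rational canonical form is the block-diagonal matrix of companion matrices C(f_i):
R = [[0, 0, 0, -9], [1, 0, 0, 6], [0, 1, 0, -7], [0, 0, 1, 2]].

Note the characteristic polynomial does not split into linear factors over ℚ, so A has no Jordan form over ℚ; the rational canonical form exists over any field.

R = [[0, 0, 0, -9], [1, 0, 0, 6], [0, 1, 0, -7], [0, 0, 1, 2]]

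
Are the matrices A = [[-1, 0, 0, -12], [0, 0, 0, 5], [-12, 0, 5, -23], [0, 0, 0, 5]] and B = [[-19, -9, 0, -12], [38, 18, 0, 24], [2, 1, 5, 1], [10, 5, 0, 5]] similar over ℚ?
Two matrices over a field are similar if and only if they have the same invariant factors.

Both A and B have characteristic polynomial x(x - 5)^2(x + 1) and minimal polynomial x(x - 5)^2(x + 1). Computing further, both have invariant factors x(x - 5)^2(x + 1). Hence A and B are similar.

Yes.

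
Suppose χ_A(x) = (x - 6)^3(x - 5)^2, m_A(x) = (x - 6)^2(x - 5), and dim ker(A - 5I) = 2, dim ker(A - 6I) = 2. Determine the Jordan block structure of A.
λ = 5: algebraic multiplicity 2 (exponent in χ_A), largest block size 1 (exponent in m_A), 2 blocks (geometric multiplicity). These force block sizes [1, 1].
λ = 6: algebraic multiplicity 3 (exponent in χ_A), largest block size 2 (exponent in m_A), 2 blocks (geometric multiplicity). These force block sizes [2, 1].

Jordan blocks: (5, 1), (5, 1), (6, 2), (6, 1)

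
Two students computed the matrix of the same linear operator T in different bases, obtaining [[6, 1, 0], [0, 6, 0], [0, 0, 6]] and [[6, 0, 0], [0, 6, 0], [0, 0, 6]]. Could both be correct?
Both have characteristic polynomial (x - 6)^3, but the minimal polynomial of A is (x - 6)^2 while the minimal polynomial of B is x - 6. The minimal polynomial is a similarity invariant, so A and B are not similar.

No.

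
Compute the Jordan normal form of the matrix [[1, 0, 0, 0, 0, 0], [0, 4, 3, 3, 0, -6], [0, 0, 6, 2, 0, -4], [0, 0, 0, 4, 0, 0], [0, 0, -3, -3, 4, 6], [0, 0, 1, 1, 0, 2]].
J = [[1, 0, 0, 0, 0, 0], [0, 4, 1, 0, 0, 0], [0, 0, 4, 0, 0, 0], [0, 0, 0, 4, 0, 0], [0, 0, 0, 0, 4, 0], [0, 0, 0, 0, 0, 4]]

The characteristic polynomial is det(xI - A) = (x - 4)^5(x - 1), so the eigenvalues are 1 (algebraic multiplicity 1), 4 (algebraic multiplicity 5).

For λ = 1: algebraic multiplicity 1 gives one 1×1 block.

For λ = 4: rank(A - 4I) = 2, rank((A - 4I)^2) = 1. The eigenspace has dimension 6 - 2 = 4, so there are 4 Jordan blocks; the rank sequence gives block sizes [2, 1, 1, 1].

Assembling the blocks gives the Jordan form J above.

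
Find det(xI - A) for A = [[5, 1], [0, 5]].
χ_A(x) = (x - 5)^2

xI - A = [[x - 5, -1], [0, x - 5]].

Expanding det(xI - A) along the first row:
det(xI - A) = + (x - 5)·det([[x - 5]]) - (-1)·det([[0]]).

Evaluating gives χ_A(x) = x^2 - 10x + 25 = (x - 5)^2.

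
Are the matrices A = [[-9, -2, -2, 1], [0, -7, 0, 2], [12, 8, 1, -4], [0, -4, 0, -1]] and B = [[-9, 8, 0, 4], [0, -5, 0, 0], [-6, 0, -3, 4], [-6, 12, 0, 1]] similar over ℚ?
No.

Both have characteristic polynomial (x + 3)^2(x + 5)^2, but the minimal polynomial of A is (x + 3)(x + 5)^2 while the minimal polynomial of B is (x + 3)(x + 5). The minimal polynomial is a similarity invariant, so A and B are not similar.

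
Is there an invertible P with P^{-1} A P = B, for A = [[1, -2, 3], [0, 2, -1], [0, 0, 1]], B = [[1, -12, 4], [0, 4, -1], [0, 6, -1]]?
No.

Both have characteristic polynomial (x - 2)(x - 1)^2, but the minimal polynomial of A is (x - 2)(x - 1)^2 while the minimal polynomial of B is (x - 2)(x - 1). The minimal polynomial is a similarity invariant, so A and B are not similar.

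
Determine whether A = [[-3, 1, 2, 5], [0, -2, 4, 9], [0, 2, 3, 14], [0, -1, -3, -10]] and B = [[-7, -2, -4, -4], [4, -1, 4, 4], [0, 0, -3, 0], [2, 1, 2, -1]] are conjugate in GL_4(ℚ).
No.

Both have characteristic polynomial (x + 3)^4, but the minimal polynomial of A is (x + 3)^3 while the minimal polynomial of B is (x + 3)^2. The minimal polynomial is a similarity invariant, so A and B are not similar.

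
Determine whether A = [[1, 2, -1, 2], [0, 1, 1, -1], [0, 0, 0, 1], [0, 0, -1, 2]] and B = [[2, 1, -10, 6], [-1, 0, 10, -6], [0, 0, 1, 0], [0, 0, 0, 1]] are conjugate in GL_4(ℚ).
Both have characteristic polynomial (x - 1)^4, but the minimal polynomial of A is (x - 1)^3 while the minimal polynomial of B is (x - 1)^2. The minimal polynomial is a similarity invariant, so A and B are not similar.

No.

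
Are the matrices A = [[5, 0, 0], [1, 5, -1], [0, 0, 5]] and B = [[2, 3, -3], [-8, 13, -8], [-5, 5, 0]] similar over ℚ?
Yes.

Two matrices over a field are similar if and only if they have the same invariant factors.

Both A and B have characteristic polynomial (x - 5)^3 and minimal polynomial (x - 5)^2. Computing further, both have invariant factors x - 5, (x - 5)^2. Hence A and B are similar.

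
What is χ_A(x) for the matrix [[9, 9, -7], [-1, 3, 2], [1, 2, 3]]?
xI - A = [[x - 9, -9, 7], [1, x - 3, -2], [-1, -2, x - 3]].

Expanding det(xI - A) along the first row:
det(xI - A) = + (x - 9)·det([[x - 3, -2], [-2, x - 3]]) - (-9)·det([[1, -2], [-1, x - 3]]) + (7)·det([[1, x - 3], [-1, -2]]).

Evaluating gives χ_A(x) = x^3 - 15x^2 + 75x - 125 = (x - 5)^3.

χ_A(x) = (x - 5)^3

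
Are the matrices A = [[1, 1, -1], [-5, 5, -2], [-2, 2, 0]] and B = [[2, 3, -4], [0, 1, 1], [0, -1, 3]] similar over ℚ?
Yes.

Two matrices over a field are similar if and only if they have the same invariant factors.

Both A and B have characteristic polynomial (x - 2)^3 and minimal polynomial (x - 2)^3. Computing further, both have invariant factors (x - 2)^3. Hence A and B are similar.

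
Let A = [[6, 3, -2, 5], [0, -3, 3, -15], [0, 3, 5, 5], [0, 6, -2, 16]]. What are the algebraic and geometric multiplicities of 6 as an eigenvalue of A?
The characteristic polynomial is (x - 6)^4, so the factor x - 6 appears with exponent 4: the algebraic multiplicity is 4.

rank(A - 6I) = 2, so the eigenspace has dimension 4 - 2 = 2: the geometric multiplicity is 2.

Since 2 < 4, A is not diagonalizable.

algebraic multiplicity 4, geometric multiplicity 2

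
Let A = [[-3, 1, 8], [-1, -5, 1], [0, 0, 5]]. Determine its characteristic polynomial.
χ_A(x) = (x - 5)(x + 4)^2

xI - A = [[x + 3, -1, -8], [1, x + 5, -1], [0, 0, x - 5]].

Expanding det(xI - A) along the first row:
det(xI - A) = + (x + 3)·det([[x + 5, -1], [0, x - 5]]) - (-1)·det([[1, -1], [0, x - 5]]) + (-8)·det([[1, x + 5], [0, 0]]).

Evaluating gives χ_A(x) = x^3 + 3x^2 - 24x - 80 = (x - 5)(x + 4)^2.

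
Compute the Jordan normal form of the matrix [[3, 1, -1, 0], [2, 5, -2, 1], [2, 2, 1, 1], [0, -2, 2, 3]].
The characteristic polynomial is det(xI - A) = (x - 3)^4, so the eigenvalues are 3 (algebraic multiplicity 4).

For λ = 3: rank(A - 3I) = 2, rank((A - 3I)^2) = 0. The eigenspace has dimension 4 - 2 = 2, so there are 2 Jordan blocks; the rank sequence gives block sizes [2, 2].

Assembling the blocks gives the Jordan form J above.

J = [[3, 1, 0, 0], [0, 3, 0, 0], [0, 0, 3, 1], [0, 0, 0, 3]]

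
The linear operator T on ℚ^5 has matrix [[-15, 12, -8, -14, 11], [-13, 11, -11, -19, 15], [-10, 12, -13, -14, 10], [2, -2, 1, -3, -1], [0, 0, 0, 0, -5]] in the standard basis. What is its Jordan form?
The characteristic polynomial is det(xI - A) = (x + 5)^5, so the eigenvalues are -5 (algebraic multiplicity 5).

For λ = -5: rank(A + 5I) = 3, rank((A + 5I)^2) = 1, rank((A + 5I)^3) = 0. The eigenspace has dimension 5 - 3 = 2, so there are 2 Jordan blocks; the rank sequence gives block sizes [3, 2].

Assembling the blocks gives the Jordan form J above.

J = [[-5, 1, 0, 0, 0], [0, -5, 1, 0, 0], [0, 0, -5, 0, 0], [0, 0, 0, -5, 1], [0, 0, 0, 0, -5]]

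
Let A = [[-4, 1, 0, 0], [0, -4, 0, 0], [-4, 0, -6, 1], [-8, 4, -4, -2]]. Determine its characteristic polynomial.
xI - A = [[x + 4, -1, 0, 0], [0, x + 4, 0, 0], [4, 0, x + 6, -1], [8, -4, 4, x + 2]].

Expanding det(xI - A) along the first row:
det(xI - A) = + (x + 4)·det([[x + 4, 0, 0], [0, x + 6, -1], [-4, 4, x + 2]]) - (-1)·det([[0, 0, 0], [4, x + 6, -1], [8, 4, x + 2]]) + (0)·det([[0, x + 4, 0], [4, 0, -1], [8, -4, x + 2]]) - (0)·det([[0, x + 4, 0], [4, 0, x + 6], [8, -4, 4]]).

Evaluating gives χ_A(x) = x^4 + 16x^3 + 96x^2 + 256x + 256 = (x + 4)^4.

χ_A(x) = (x + 4)^4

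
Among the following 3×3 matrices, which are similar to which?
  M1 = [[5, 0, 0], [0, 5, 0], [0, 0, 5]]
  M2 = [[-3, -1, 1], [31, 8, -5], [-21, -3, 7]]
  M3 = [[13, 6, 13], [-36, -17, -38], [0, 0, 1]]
Characteristic polynomials: χ_{M1} = (x - 5)^3, χ_{M2} = (x - 4)^3, χ_{M3} = (x - 1)^2(x + 5).

{M1}: invariant factors x - 5, x - 5, x - 5.

{M2}: invariant factors (x - 4)^3.

{M3}: invariant factors (x - 1)^2(x + 5).

Matrices are similar if and only if their invariant-factor lists agree; the partition into similarity classes is {M1}, {M2}, {M3}.

3 classes: {M1}, {M2}, {M3}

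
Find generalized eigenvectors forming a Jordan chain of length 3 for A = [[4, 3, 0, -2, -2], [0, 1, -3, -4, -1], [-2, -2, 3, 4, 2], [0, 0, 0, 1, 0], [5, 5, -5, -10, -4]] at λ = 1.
v_1 = [[0, 1, 0, 0, 2]]^T, v_2 = [[-1, -2, 2, 0, -5]]^T, v_3 = [[1, -1, 0, 0, 0]]^T

We seek v_1 ∈ ker((A - I)^3) \ ker((A - I)^2), then set v_{i+1} = (A - I) v_i.

One such chain is v_1 = [[0, 1, 0, 0, 2]]^T, v_2 = [[-1, -2, 2, 0, -5]]^T, v_3 = [[1, -1, 0, 0, 0]]^T. Check: (A - I) v_3 = [[0, 0, 0, 0, 0]]^T = 0.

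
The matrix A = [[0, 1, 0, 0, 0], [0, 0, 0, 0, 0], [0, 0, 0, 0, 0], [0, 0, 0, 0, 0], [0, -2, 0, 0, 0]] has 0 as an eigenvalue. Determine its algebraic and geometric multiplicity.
algebraic multiplicity 5, geometric multiplicity 4

The characteristic polynomial is x^5, so the factor x appears with exponent 5: the algebraic multiplicity is 5.

rank(A) = 1, so the eigenspace has dimension 5 - 1 = 4: the geometric multiplicity is 4.

Since 4 < 5, A is not diagonalizable.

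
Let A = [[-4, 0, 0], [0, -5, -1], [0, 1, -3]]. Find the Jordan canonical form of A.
J = [[-4, 1, 0], [0, -4, 0], [0, 0, -4]]

The characteristic polynomial is det(xI - A) = (x + 4)^3, so the eigenvalues are -4 (algebraic multiplicity 3).

For λ = -4: rank(A + 4I) = 1, rank((A + 4I)^2) = 0. The eigenspace has dimension 3 - 1 = 2, so there are 2 Jordan blocks; the rank sequence gives block sizes [2, 1].

Assembling the blocks gives the Jordan form J above.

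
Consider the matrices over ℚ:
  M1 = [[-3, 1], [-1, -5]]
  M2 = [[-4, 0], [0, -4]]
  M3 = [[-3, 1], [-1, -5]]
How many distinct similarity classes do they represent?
2 classes: {M1, M3}, {M2}

Characteristic polynomials: χ_{M1} = (x + 4)^2, χ_{M2} = (x + 4)^2, χ_{M3} = (x + 4)^2.

{M1, M3}: invariant factors (x + 4)^2.

{M2}: invariant factors x + 4, x + 4.

Matrices are similar if and only if their invariant-factor lists agree; the partition into similarity classes is {M1, M3}, {M2}.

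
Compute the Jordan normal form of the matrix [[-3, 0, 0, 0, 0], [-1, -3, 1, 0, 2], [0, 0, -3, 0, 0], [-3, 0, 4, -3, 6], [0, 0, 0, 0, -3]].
J = [[-3, 1, 0, 0, 0], [0, -3, 0, 0, 0], [0, 0, -3, 1, 0], [0, 0, 0, -3, 0], [0, 0, 0, 0, -3]]

The characteristic polynomial is det(xI - A) = (x + 3)^5, so the eigenvalues are -3 (algebraic multiplicity 5).

For λ = -3: rank(A + 3I) = 2, rank((A + 3I)^2) = 0. The eigenspace has dimension 5 - 2 = 3, so there are 3 Jordan blocks; the rank sequence gives block sizes [2, 2, 1].

Assembling the blocks gives the Jordan form J above.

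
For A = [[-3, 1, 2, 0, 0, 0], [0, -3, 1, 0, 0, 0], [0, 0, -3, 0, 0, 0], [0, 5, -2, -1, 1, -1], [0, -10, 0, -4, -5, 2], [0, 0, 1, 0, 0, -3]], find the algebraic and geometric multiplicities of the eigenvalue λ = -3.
algebraic multiplicity 6, geometric multiplicity 3

The characteristic polynomial is (x + 3)^6, so the factor x + 3 appears with exponent 6: the algebraic multiplicity is 6.

rank(A + 3I) = 3, so the eigenspace has dimension 6 - 3 = 3: the geometric multiplicity is 3.

Since 3 < 6, A is not diagonalizable.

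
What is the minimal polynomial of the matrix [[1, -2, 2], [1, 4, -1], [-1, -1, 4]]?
The characteristic polynomial factors as (x - 3)^3. The minimal polynomial is ∏(x - λ)^{k_λ} where k_λ is the size of the largest Jordan block at λ.

For λ = 3: rank(A - 3I) = 1, and the largest Jordan block has size 2 (the smallest k with rank((A - 3I)^k) = rank((A - 3I)^(k+1))).

So m_A(x) = (x - 3)^2.

m_A(x) = (x - 3)^2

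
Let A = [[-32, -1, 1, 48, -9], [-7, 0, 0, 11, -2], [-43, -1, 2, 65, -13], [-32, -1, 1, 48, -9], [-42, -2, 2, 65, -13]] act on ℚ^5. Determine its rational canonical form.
The invariant factors of A (the non-unit diagonal entries of the Smith normal form of xI - A over ℚ[x]) are x(x - 2)(x - 1)^3, each dividing the next. The characteristic polynomial is their product, x(x - 2)(x - 1)^3.

The rational canonical form is the block-diagonal matrix of companion matrices C(f_i):
R = [[0, 0, 0, 0, 0], [1, 0, 0, 0, -2], [0, 1, 0, 0, 7], [0, 0, 1, 0, -9], [0, 0, 0, 1, 5]].

R = [[0, 0, 0, 0, 0], [1, 0, 0, 0, -2], [0, 1, 0, 0, 7], [0, 0, 1, 0, -9], [0, 0, 0, 1, 5]]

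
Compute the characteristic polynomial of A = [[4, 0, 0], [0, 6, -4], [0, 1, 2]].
χ_A(x) = (x - 4)^3

xI - A = [[x - 4, 0, 0], [0, x - 6, 4], [0, -1, x - 2]].

Expanding det(xI - A) along the first row:
det(xI - A) = + (x - 4)·det([[x - 6, 4], [-1, x - 2]]) - (0)·det([[0, 4], [0, x - 2]]) + (0)·det([[0, x - 6], [0, -1]]).

Evaluating gives χ_A(x) = x^3 - 12x^2 + 48x - 64 = (x - 4)^3.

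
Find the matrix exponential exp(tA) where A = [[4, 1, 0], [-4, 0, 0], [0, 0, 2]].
A has Jordan form J = [[2, 1, 0], [0, 2, 0], [0, 0, 2]] with A = PJP^{-1}, so e^{tA} = P e^{tJ} P^{-1}.

For a Jordan block J_k(λ), e^{tJ_k(λ)} = e^{λt} · (I + tN + t^2 N^2/2! + ... + t^{k-1} N^{k-1}/(k-1)!) where N is the nilpotent superdiagonal part.

Assembling the blocks and conjugating back gives the entries of e^{tA} as shown above.

e^{tA} = [[(2*t + 1)*e^{2*t}, t*e^{2*t}, 0], [-4*t*e^{2*t}, (1 - 2*t)*e^{2*t}, 0], [0, 0, e^{2*t}]]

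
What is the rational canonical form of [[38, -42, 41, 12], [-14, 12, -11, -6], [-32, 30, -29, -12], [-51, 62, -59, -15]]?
The invariant factors of A (the non-unit diagonal entries of the Smith normal form of xI - A over ℚ[x]) are x^2 - 3x + 6, x^2 - 3x + 6, each dividing the next. The characteristic polynomial is their product, (x^2 - 3x + 6)^2.

The rational canonical form is the block-diagonal matrix of companion matrices C(f_i):
R = [[0, -6, 0, 0], [1, 3, 0, 0], [0, 0, 0, -6], [0, 0, 1, 3]].

Note the characteristic polynomial does not split into linear factors over ℚ, so A has no Jordan form over ℚ; the rational canonical form exists over any field.

R = [[0, -6, 0, 0], [1, 3, 0, 0], [0, 0, 0, -6], [0, 0, 1, 3]]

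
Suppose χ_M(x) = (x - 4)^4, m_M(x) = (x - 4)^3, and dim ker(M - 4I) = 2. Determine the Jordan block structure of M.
Jordan blocks: (4, 3), (4, 1)

λ = 4: algebraic multiplicity 4 (exponent in χ_M), largest block size 3 (exponent in m_M), 2 blocks (geometric multiplicity). These force block sizes [3, 1].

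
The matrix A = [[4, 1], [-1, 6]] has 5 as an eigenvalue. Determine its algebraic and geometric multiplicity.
algebraic multiplicity 2, geometric multiplicity 1

The characteristic polynomial is (x - 5)^2, so the factor x - 5 appears with exponent 2: the algebraic multiplicity is 2.

rank(A - 5I) = 1, so the eigenspace has dimension 2 - 1 = 1: the geometric multiplicity is 1.

Since 1 < 2, A is not diagonalizable.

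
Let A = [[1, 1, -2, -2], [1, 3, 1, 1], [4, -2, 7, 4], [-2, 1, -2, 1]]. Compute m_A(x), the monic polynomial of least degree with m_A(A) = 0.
The characteristic polynomial factors as (x - 3)^4. The minimal polynomial is ∏(x - λ)^{k_λ} where k_λ is the size of the largest Jordan block at λ.

For λ = 3: rank(A - 3I) = 2, and the largest Jordan block has size 3 (the smallest k with rank((A - 3I)^k) = rank((A - 3I)^(k+1))).

So m_A(x) = (x - 3)^3.

m_A(x) = (x - 3)^3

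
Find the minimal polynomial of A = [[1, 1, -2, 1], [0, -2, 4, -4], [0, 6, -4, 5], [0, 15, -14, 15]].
The characteristic polynomial factors as (x - 4)^2(x - 1)^2. The minimal polynomial is ∏(x - λ)^{k_λ} where k_λ is the size of the largest Jordan block at λ.

For λ = 1: rank(A - I) = 3, and the largest Jordan block has size 2 (the smallest k with rank((A - I)^k) = rank((A - I)^(k+1))).
For λ = 4: rank(A - 4I) = 3, and the largest Jordan block has size 2 (the smallest k with rank((A - 4I)^k) = rank((A - 4I)^(k+1))).

So m_A(x) = (x - 4)^2(x - 1)^2.

m_A(x) = (x - 4)^2(x - 1)^2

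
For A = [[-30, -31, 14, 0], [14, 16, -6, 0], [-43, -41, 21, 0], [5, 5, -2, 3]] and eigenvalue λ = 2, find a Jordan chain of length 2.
v_1 = [[-2, 1, -2, 0]]^T, v_2 = [[5, -2, 7, -1]]^T

We seek v_1 ∈ ker((A - 2I)^2) \ ker(A - 2I), then set v_{i+1} = (A - 2I) v_i.

One such chain is v_1 = [[-2, 1, -2, 0]]^T, v_2 = [[5, -2, 7, -1]]^T. Check: (A - 2I) v_2 = [[0, 0, 0, 0]]^T = 0.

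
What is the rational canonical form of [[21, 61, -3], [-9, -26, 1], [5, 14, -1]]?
R = [[0, 0, -4], [1, 0, -9], [0, 1, -6]]

The invariant factors of A (the non-unit diagonal entries of the Smith normal form of xI - A over ℚ[x]) are (x + 1)^2(x + 4), each dividing the next. The characteristic polynomial is their product, (x + 1)^2(x + 4).

The rational canonical form is the block-diagonal matrix of companion matrices C(f_i):
R = [[0, 0, -4], [1, 0, -9], [0, 1, -6]].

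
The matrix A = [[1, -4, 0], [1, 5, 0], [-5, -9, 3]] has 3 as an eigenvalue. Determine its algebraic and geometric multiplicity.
The characteristic polynomial is (x - 3)^3, so the factor x - 3 appears with exponent 3: the algebraic multiplicity is 3.

rank(A - 3I) = 2, so the eigenspace has dimension 3 - 2 = 1: the geometric multiplicity is 1.

Since 1 < 3, A is not diagonalizable.

algebraic multiplicity 3, geometric multiplicity 1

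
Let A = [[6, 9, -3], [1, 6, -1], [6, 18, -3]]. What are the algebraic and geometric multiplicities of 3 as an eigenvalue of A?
algebraic multiplicity 3, geometric multiplicity 2

The characteristic polynomial is (x - 3)^3, so the factor x - 3 appears with exponent 3: the algebraic multiplicity is 3.

rank(A - 3I) = 1, so the eigenspace has dimension 3 - 1 = 2: the geometric multiplicity is 2.

Since 2 < 3, A is not diagonalizable.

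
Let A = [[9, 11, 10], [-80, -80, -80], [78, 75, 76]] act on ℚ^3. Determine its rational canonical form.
R = [[0, 0, -80], [1, 0, 16], [0, 1, 5]]

The invariant factors of A (the non-unit diagonal entries of the Smith normal form of xI - A over ℚ[x]) are (x - 5)(x - 4)(x + 4), each dividing the next. The characteristic polynomial is their product, (x - 5)(x - 4)(x + 4).

The rational canonical form is the block-diagonal matrix of companion matrices C(f_i):
R = [[0, 0, -80], [1, 0, 16], [0, 1, 5]].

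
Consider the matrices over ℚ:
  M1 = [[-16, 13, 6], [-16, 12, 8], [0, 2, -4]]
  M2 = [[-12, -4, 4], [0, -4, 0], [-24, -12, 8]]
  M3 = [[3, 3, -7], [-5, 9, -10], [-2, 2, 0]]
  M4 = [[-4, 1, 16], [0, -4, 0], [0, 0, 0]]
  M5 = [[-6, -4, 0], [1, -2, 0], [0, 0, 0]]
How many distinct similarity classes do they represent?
Characteristic polynomials: χ_{M1} = x(x + 4)^2, χ_{M2} = x(x + 4)^2, χ_{M3} = (x - 4)^3, χ_{M4} = x(x + 4)^2, χ_{M5} = x(x + 4)^2.

{M1, M4, M5}: invariant factors x(x + 4)^2.

{M2}: invariant factors x + 4, x(x + 4).

{M3}: invariant factors (x - 4)^3.

Matrices are similar if and only if their invariant-factor lists agree; the partition into similarity classes is {M1, M4, M5}, {M2}, {M3}.

3 classes: {M1, M4, M5}, {M2}, {M3}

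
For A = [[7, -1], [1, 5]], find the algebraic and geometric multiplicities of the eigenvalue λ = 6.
The characteristic polynomial is (x - 6)^2, so the factor x - 6 appears with exponent 2: the algebraic multiplicity is 2.

rank(A - 6I) = 1, so the eigenspace has dimension 2 - 1 = 1: the geometric multiplicity is 1.

Since 1 < 2, A is not diagonalizable.

algebraic multiplicity 2, geometric multiplicity 1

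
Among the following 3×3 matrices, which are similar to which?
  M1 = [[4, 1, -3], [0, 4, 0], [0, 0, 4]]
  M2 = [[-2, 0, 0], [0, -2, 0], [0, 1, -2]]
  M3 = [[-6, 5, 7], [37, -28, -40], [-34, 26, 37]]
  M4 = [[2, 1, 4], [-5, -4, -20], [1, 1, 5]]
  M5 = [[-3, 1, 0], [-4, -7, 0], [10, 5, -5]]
5 classes: {M1}, {M2}, {M3}, {M4}, {M5}

Characteristic polynomials: χ_{M1} = (x - 4)^3, χ_{M2} = (x + 2)^3, χ_{M3} = (x - 1)^3, χ_{M4} = (x - 1)^3, χ_{M5} = (x + 5)^3.

{M1}: invariant factors x - 4, (x - 4)^2.

{M2}: invariant factors x + 2, (x + 2)^2.

{M3}: invariant factors (x - 1)^3.

{M4}: invariant factors x - 1, (x - 1)^2.

{M5}: invariant factors x + 5, (x + 5)^2.

Matrices are similar if and only if their invariant-factor lists agree; the partition into similarity classes is {M1}, {M2}, {M3}, {M4}, {M5}.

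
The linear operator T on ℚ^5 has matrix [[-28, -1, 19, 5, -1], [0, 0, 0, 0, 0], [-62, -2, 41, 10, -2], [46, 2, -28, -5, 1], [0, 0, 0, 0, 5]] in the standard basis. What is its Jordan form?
J = [[0, 1, 0, 0, 0], [0, 0, 0, 0, 0], [0, 0, 3, 0, 0], [0, 0, 0, 5, 1], [0, 0, 0, 0, 5]]

The characteristic polynomial is det(xI - A) = x^2(x - 5)^2(x - 3), so the eigenvalues are 0 (algebraic multiplicity 2), 3 (algebraic multiplicity 1), 5 (algebraic multiplicity 2).

For λ = 0: rank(A) = 4, rank(A^2) = 3. The eigenspace has dimension 5 - 4 = 1, so there is 1 Jordan block; the rank sequence gives block sizes [2].

For λ = 3: algebraic multiplicity 1 gives one 1×1 block.

For λ = 5: rank(A - 5I) = 4, rank((A - 5I)^2) = 3. The eigenspace has dimension 5 - 4 = 1, so there is 1 Jordan block; the rank sequence gives block sizes [2].

Assembling the blocks gives the Jordan form J above.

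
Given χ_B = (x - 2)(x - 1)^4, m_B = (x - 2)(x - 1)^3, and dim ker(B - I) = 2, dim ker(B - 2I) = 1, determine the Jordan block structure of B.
Jordan blocks: (1, 3), (1, 1), (2, 1)

λ = 1: algebraic multiplicity 4 (exponent in χ_B), largest block size 3 (exponent in m_B), 2 blocks (geometric multiplicity). These force block sizes [3, 1].
λ = 2: algebraic multiplicity 1 (exponent in χ_B), largest block size 1 (exponent in m_B), 1 block (geometric multiplicity). This forces block sizes [1].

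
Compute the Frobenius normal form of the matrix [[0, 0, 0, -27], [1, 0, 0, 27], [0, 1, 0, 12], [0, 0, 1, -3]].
R = [[0, 0, 0, -27], [1, 0, 0, 27], [0, 1, 0, 12], [0, 0, 1, -3]]

The invariant factors of A (the non-unit diagonal entries of the Smith normal form of xI - A over ℚ[x]) are (x - 3)(x + 3)(x^2 + 3x - 3), each dividing the next. The characteristic polynomial is their product, (x - 3)(x + 3)(x^2 + 3x - 3).

The rational canonical form is the block-diagonal matrix of companion matrices C(f_i):
R = [[0, 0, 0, -27], [1, 0, 0, 27], [0, 1, 0, 12], [0, 0, 1, -3]].

Note the characteristic polynomial does not split into linear factors over ℚ, so A has no Jordan form over ℚ; the rational canonical form exists over any field.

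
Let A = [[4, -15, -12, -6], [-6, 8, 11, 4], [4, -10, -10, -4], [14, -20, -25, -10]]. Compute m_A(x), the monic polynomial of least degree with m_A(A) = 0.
The characteristic polynomial factors as (x + 2)^4. The minimal polynomial is ∏(x - λ)^{k_λ} where k_λ is the size of the largest Jordan block at λ.

For λ = -2: rank(A + 2I) = 2, and the largest Jordan block has size 3 (the smallest k with rank((A + 2I)^k) = rank((A + 2I)^(k+1))).

So m_A(x) = (x + 2)^3.

m_A(x) = (x + 2)^3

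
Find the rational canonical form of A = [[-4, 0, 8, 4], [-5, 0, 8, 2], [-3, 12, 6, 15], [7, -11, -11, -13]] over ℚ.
R = [[0, 0, 0, 48], [1, 0, 0, -24], [0, 1, 0, -37], [0, 0, 1, -11]]

The invariant factors of A (the non-unit diagonal entries of the Smith normal form of xI - A over ℚ[x]) are (x + 4)^2(x^2 + 3x - 3), each dividing the next. The characteristic polynomial is their product, (x + 4)^2(x^2 + 3x - 3).

The rational canonical form is the block-diagonal matrix of companion matrices C(f_i):
R = [[0, 0, 0, 48], [1, 0, 0, -24], [0, 1, 0, -37], [0, 0, 1, -11]].

Note the characteristic polynomial does not split into linear factors over ℚ, so A has no Jordan form over ℚ; the rational canonical form exists over any field.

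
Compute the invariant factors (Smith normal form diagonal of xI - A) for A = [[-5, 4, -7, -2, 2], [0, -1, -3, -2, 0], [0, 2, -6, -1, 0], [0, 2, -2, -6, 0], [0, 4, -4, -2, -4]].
(x + 4)(x + 5), (x + 4)^2(x + 5)

The Jordan structure of A has elementary divisors (x + 5), (x + 5), (x + 4)^2, (x + 4). Arranging the block sizes at each eigenvalue in decreasing order and taking row products gives the invariant factors.

Invariant factors (smallest first, each dividing the next): (x + 4)(x + 5), (x + 4)^2(x + 5).

Check: the last factor (x + 4)^2(x + 5) is the minimal polynomial, and the product (x + 4)^3(x + 5)^2 is the characteristic polynomial.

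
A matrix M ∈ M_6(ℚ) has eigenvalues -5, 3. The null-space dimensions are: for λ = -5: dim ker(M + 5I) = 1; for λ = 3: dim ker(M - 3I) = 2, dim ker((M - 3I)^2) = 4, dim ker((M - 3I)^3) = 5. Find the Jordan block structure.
λ = -5: successive nullity increments [1] count blocks of size ≥ k; block sizes are [1].
λ = 3: successive nullity increments [2, 2, 1] count blocks of size ≥ k; block sizes are [3, 2].

Jordan blocks: (-5, 1), (3, 3), (3, 2)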